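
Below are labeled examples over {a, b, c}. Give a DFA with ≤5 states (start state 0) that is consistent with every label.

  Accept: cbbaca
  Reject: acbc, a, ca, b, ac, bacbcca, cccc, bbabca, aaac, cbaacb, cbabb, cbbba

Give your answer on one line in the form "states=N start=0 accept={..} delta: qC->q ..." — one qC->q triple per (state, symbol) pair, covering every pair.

states=4 start=0 accept={3} delta: 0a->0 0b->0 0c->1 1a->0 1b->2 1c->0 2a->0 2b->3 2c->0 3a->3 3b->0 3c->3

Grow the machine one transition at a time. Run the examples from 0; the earliest place one falls off (shortest prefix, ties alphabetical) gets sent to the lowest-numbered state that keeps every Accept/Reject pair distinguishable — a pair clashes when both reach the same state with identical unread suffix — and to a fresh state only if none does.
a: 0a undefined. 0a->0: ok.
b: 0b undefined. 0b->0: ok.
c: 0c undefined. 0c->0: no, cbbaca/acbc meet in 0. Open state 1: 0c->1.
ca: 1a undefined. 1a->0: ok.
cb: 1b undefined. 1b->0: no, cbbaca/a meet in 0. 1b->1: no, cbbaca/a meet in 0. Open state 2: 1b->2.
cc: 1c undefined. 1c->0: ok.
cba: 2a undefined. 2a->0: ok.
cbb: 2b undefined. 2b->0: no, cbbaca/a meet in 0. 2b->1: no, cbbaca/a meet in 0. 2b->2: no, cbbaca/a meet in 0. Open state 3: 2b->3.
acbc: 2c undefined. 2c->0: ok.
cbba: 3a undefined. 3a->0: no, cbbaca/acbc meet in 0. 3a->1: no, cbbaca/acbc meet in 0. 3a->2: no, cbbaca/acbc meet in 0. 3a->3: ok.
cbbb: 3b undefined. 3b->0: ok.
cbbac: 3c undefined. 3c->0: no, cbbaca/acbc meet in 0. 3c->1: no, cbbaca/acbc meet in 0. 3c->2: no, cbbaca/acbc meet in 0. 3c->3: ok.
All examples now run through 4 states with every (state, symbol) defined. Accept strings end in {3}, Reject strings end in {0,1,2}; accept={3}.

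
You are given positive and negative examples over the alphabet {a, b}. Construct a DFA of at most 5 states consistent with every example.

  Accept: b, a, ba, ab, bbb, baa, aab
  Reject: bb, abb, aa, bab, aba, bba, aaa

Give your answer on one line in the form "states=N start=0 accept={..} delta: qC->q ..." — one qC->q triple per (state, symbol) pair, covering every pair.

states=5 start=0 accept={1,2,4} delta: 0a->1 0b->2 1a->3 1b->4 2a->2 2b->3 3a->0 3b->1 4a->0 4b->0

State merging on the prefix tree: take the shortest (then alphabetical) example prefix whose next move is undefined and point that move at state 0, else 1, else 2, ...; a target is out if some Accept/Reject pair would then sit in one state with the same input left (inseparable). If every existing state is out, open a new one.
a: 0a undefined. 0a->0: no, a/aa meet in 0. Open state 1: 0a->1.
b: 0b undefined. 0b->0: no, b/bb meet in 0. 0b->1: no, ba/aa meet in 1 with "a" left. Open state 2: 0b->2.
aa: 1a undefined. 1a->0: no, a/aaa meet in 1. 1a->1: no, a/aa meet in 1. 1a->2: no, b/aa meet in 2. Open state 3: 1a->3.
ab: 1b undefined. 1b->0: no, b/abb meet in 2. 1b->1: no, a/abb meet in 1. 1b->2: no, ba/aba meet in 2 with "a" left. 1b->3: no, ab/aa meet in 3. Open state 4: 1b->4.
ba: 2a undefined. 2a->0: no, b/bab meet in 2. 2a->1: no, ab/bab meet in 4. 2a->2: ok.
bb: 2b undefined. 2b->0: no, a/bba meet in 1. 2b->1: no, a/bb meet in 1. 2b->2: no, b/bb meet in 2. 2b->3: ok.
aaa: 3a undefined. 3a->0: ok.
aab: 3b undefined. 3b->0: no, bbb/bba meet in 0. 3b->1: ok.
aba: 4a undefined. 4a->0: ok.
abb: 4b undefined. 4b->0: ok.
All examples now run through 5 states with every (state, symbol) defined. Accept strings end in {1,2,4}, Reject strings end in {0,3}; accept={1,2,4}.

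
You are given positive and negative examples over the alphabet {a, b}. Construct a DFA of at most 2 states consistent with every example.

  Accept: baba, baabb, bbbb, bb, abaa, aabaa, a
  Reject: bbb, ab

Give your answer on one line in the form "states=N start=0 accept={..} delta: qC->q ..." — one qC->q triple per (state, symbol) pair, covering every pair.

Grow the machine one transition at a time. Run the examples from 0; the earliest place one falls off (shortest prefix, ties alphabetical) gets sent to the lowest-numbered state that keeps every Accept/Reject pair distinguishable — a pair clashes when both reach the same state with identical unread suffix — and to a fresh state only if none does.
a: 0a undefined. 0a->0: ok.
b: 0b undefined. 0b->0: no, baba/bbb meet in 0. Open state 1: 0b->1.
ba: 1a undefined. 1a->0: ok.
bb: 1b undefined. 1b->0: ok.
All examples now run through 2 states with every (state, symbol) defined. Accept strings end in {0}, Reject strings end in {1}; accept={0}.

states=2 start=0 accept={0} delta: 0a->0 0b->1 1a->0 1b->0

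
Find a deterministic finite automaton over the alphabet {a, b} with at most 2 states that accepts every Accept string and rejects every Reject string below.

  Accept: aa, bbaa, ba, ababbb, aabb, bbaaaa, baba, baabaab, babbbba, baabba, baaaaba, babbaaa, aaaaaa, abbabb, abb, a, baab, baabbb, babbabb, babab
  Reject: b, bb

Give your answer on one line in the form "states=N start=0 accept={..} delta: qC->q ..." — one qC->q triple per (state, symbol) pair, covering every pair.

states=2 start=0 accept={1} delta: 0a->1 0b->0 1a->1 1b->1

Grow the machine one transition at a time. Run the examples from 0; the earliest place one falls off (shortest prefix, ties alphabetical) gets sent to the lowest-numbered state that keeps every Accept/Reject pair distinguishable — a pair clashes when both reach the same state with identical unread suffix — and to a fresh state only if none does.
a: 0a undefined. 0a->0: no, aabb/bb meet in 0 with "bb" left. Open state 1: 0a->1.
b: 0b undefined. 0b->0: ok.
aa: 1a undefined. 1a->0: no, aa/b meet in 0. 1a->1: ok.
ab: 1b undefined. 1b->0: no, ababbb/b meet in 0. 1b->1: ok.
All examples now run through 2 states with every (state, symbol) defined. Accept strings end in {1}, Reject strings end in {0}; accept={1}.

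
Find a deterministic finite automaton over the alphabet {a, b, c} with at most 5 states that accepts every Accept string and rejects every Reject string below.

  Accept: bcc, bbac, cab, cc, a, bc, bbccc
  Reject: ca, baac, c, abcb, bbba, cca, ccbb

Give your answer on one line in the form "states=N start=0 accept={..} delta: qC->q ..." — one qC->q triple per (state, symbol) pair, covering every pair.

states=4 start=0 accept={0,3} delta: 0a->0 0b->1 0c->1 1a->2 1b->1 1c->3 2a->0 2b->0 2c->0 3a->1 3b->1 3c->3

State merging on the prefix tree: take the shortest (then alphabetical) example prefix whose next move is undefined and point that move at state 0, else 1, else 2, ...; a target is out if some Accept/Reject pair would then sit in one state with the same input left (inseparable). If every existing state is out, open a new one.
a: 0a undefined. 0a->0: ok.
b: 0b undefined. 0b->0: no, bbac/baac meet in 0 with "c" left. Open state 1: 0b->1.
c: 0c undefined. 0c->0: no, cc/ca meet in 0. 0c->1: ok.
ba: 1a undefined. 1a->0: no, cab/baac meet in 1. 1a->1: no, cc/baac meet in 1 with "c" left. Open state 2: 1a->2.
bb: 1b undefined. 1b->0: no, bbac/c meet in 1. 1b->1: ok.
bc: 1c undefined. 1c->0: no, bcc/c meet in 1. 1c->1: no, bcc/c meet in 1. 1c->2: no, cab/abcb meet in 2 with "b" left. Open state 3: 1c->3.
baa: 2a undefined. 2a->0: ok.
bcc: 3c undefined. 3c->0: no, bbccc/baac meet in 1. 3c->1: no, bcc/baac meet in 1. 3c->2: no, bcc/ca meet in 2. 3c->3: ok.
cab: 2b undefined. 2b->0: ok.
cca: 3a undefined. 3a->0: no, cab/cca meet in 0. 3a->1: ok.
ccb: 3b undefined. 3b->0: no, cab/abcb meet in 0. 3b->1: ok.
bbac: 2c undefined. 2c->0: ok.
All examples now run through 4 states with every (state, symbol) defined. Accept strings end in {0,3}, Reject strings end in {1,2}; accept={0,3}.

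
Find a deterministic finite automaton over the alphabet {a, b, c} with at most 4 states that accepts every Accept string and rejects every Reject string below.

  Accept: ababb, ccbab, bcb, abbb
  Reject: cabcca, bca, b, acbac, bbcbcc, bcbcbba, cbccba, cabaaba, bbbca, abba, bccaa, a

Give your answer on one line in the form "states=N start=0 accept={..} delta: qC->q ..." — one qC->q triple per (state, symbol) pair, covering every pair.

states=3 start=0 accept={2} delta: 0a->0 0b->1 0c->0 1a->1 1b->2 1c->1 2a->0 2b->2 2c->0

State merging on the prefix tree: take the shortest (then alphabetical) example prefix whose next move is undefined and point that move at state 0, else 1, else 2, ...; a target is out if some Accept/Reject pair would then sit in one state with the same input left (inseparable). If every existing state is out, open a new one.
a: 0a undefined. 0a->0: ok.
b: 0b undefined. 0b->0: no, ababb/b meet in 0. Open state 1: 0b->1.
c: 0c undefined. 0c->0: ok.
bb: 1b undefined. 1b->0: no, abbb/b meet in 1. 1b->1: no, abbb/b meet in 1. Open state 2: 1b->2.
bc: 1c undefined. 1c->0: no, bcb/b meet in 1. 1c->1: ok.
aba: 1a undefined. 1a->0: no, ccbab/b meet in 1. 1a->1: ok.
bbb: 2b undefined. 2b->0: no, ababb/bbbca meet in 0. 2b->1: no, ababb/cabcca meet in 1. 2b->2: ok.
bbc: 2c undefined. 2c->0: ok.
abba: 2a undefined. 2a->0: ok.
All examples now run through 3 states with every (state, symbol) defined. Accept strings end in {2}, Reject strings end in {0,1}; accept={2}.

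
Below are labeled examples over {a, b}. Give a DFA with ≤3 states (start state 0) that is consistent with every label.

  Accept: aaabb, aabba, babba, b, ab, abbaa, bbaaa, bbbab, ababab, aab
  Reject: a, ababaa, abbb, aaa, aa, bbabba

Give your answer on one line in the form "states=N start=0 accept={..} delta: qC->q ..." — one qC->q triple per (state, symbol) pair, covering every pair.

states=3 start=0 accept={1,2} delta: 0a->0 0b->1 1a->0 1b->2 2a->2 2b->0

State merging on the prefix tree: take the shortest (then alphabetical) example prefix whose next move is undefined and point that move at state 0, else 1, else 2, ...; a target is out if some Accept/Reject pair would then sit in one state with the same input left (inseparable). If every existing state is out, open a new one.
a: 0a undefined. 0a->0: ok.
b: 0b undefined. 0b->0: no, aaabb/a meet in 0. Open state 1: 0b->1.
ba: 1a undefined. 1a->0: ok.
bb: 1b undefined. 1b->0: no, aaabb/a meet in 0. 1b->1: no, aaabb/abbb meet in 1. Open state 2: 1b->2.
bba: 2a undefined. 2a->0: no, aabba/a meet in 0. 2a->1: no, abbaa/a meet in 0. 2a->2: ok.
bbb: 2b undefined. 2b->0: ok.
All examples now run through 3 states with every (state, symbol) defined. Accept strings end in {1,2}, Reject strings end in {0}; accept={1,2}.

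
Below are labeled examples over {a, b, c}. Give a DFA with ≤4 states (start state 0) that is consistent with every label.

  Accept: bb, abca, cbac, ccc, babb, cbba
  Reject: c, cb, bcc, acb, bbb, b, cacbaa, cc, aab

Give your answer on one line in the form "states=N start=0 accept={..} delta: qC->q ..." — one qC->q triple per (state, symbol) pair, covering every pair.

Fold the examples into a partial DFA from state 0: repeatedly fix the first undefined (state, symbol) met by the shortest-then-alphabetical prefix, trying targets in increasing order and rejecting any under which an Accept and a Reject string meet in one state with the same remainder; add a state when all current targets are rejected. Accepting states are where Accept strings end.
a: 0a undefined. 0a->0: ok.
b: 0b undefined. 0b->0: no, bb/bbb meet in 0. Open state 1: 0b->1.
c: 0c undefined. 0c->0: no, ccc/c meet in 0. 0c->1: no, bb/cb meet in 1 with "b" left. Open state 2: 0c->2.
ba: 1a undefined. 1a->0: ok.
bb: 1b undefined. 1b->0: ok.
bc: 1c undefined. 1c->0: ok.
ca: 2a undefined. 2a->0: ok.
cb: 2b undefined. 2b->0: no, bb/cb meet in 0. 2b->1: no, bb/cacbaa meet in 0. 2b->2: no, bb/cacbaa meet in 0. Open state 3: 2b->3.
cc: 2c undefined. 2c->0: no, bb/cc meet in 0. 2c->1: ok.
cba: 3a undefined. 3a->0: no, bb/cacbaa meet in 0. 3a->1: no, bb/cacbaa meet in 0. 3a->2: no, bb/cacbaa meet in 0. 3a->3: ok.
cbb: 3b undefined. 3b->0: ok.
cbac: 3c undefined. 3c->0: ok.
All examples now run through 4 states with every (state, symbol) defined. Accept strings end in {0}, Reject strings end in {1,2,3}; accept={0}.

states=4 start=0 accept={0} delta: 0a->0 0b->1 0c->2 1a->0 1b->0 1c->0 2a->0 2b->3 2c->1 3a->3 3b->0 3c->0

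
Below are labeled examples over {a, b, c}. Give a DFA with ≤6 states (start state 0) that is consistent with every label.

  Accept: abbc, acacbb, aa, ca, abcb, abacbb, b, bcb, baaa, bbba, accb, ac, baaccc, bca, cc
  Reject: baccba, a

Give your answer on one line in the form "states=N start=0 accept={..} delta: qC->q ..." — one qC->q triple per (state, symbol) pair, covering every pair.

states=3 start=0 accept={0,2} delta: 0a->1 0b->2 0c->1 1a->0 1b->0 1c->0 2a->2 2b->0 2c->2

State merging on the prefix tree: take the shortest (then alphabetical) example prefix whose next move is undefined and point that move at state 0, else 1, else 2, ...; a target is out if some Accept/Reject pair would then sit in one state with the same input left (inseparable). If every existing state is out, open a new one.
a: 0a undefined. 0a->0: no, aa/a meet in 0. Open state 1: 0a->1.
b: 0b undefined. 0b->0: no, bbba/a meet in 1. 0b->1: no, b/a meet in 1. Open state 2: 0b->2.
c: 0c undefined. 0c->0: no, ca/a meet in 1. 0c->1: ok.
aa: 1a undefined. 1a->0: ok.
ab: 1b undefined. 1b->0: ok.
ac: 1c undefined. 1c->0: ok.
ba: 2a undefined. 2a->0: no, aa/baccba meet in 0. 2a->1: no, baaa/baccba meet in 1. 2a->2: ok.
bb: 2b undefined. 2b->0: ok.
bc: 2c undefined. 2c->0: no, bca/baccba meet in 1. 2c->1: no, abbc/a meet in 1. 2c->2: ok.
All examples now run through 3 states with every (state, symbol) defined. Accept strings end in {0,2}, Reject strings end in {1}; accept={0,2}.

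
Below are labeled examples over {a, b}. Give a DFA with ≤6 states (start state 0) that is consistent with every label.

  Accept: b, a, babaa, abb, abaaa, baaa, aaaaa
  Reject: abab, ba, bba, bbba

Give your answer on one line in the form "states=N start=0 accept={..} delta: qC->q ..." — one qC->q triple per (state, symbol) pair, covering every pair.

State merging on the prefix tree: take the shortest (then alphabetical) example prefix whose next move is undefined and point that move at state 0, else 1, else 2, ...; a target is out if some Accept/Reject pair would then sit in one state with the same input left (inseparable). If every existing state is out, open a new one.
a: 0a undefined. 0a->0: ok.
b: 0b undefined. 0b->0: no, b/abab meet in 0. Open state 1: 0b->1.
ba: 1a undefined. 1a->0: no, b/abab meet in 1. 1a->1: no, b/ba meet in 1. Open state 2: 1a->2.
bb: 1b undefined. 1b->0: no, a/bba meet in 0. 1b->1: ok.
baa: 2a undefined. 2a->0: ok.
bab: 2b undefined. 2b->0: no, a/abab meet in 0. 2b->1: no, b/abab meet in 1. 2b->2: ok.
All examples now run through 3 states with every (state, symbol) defined. Accept strings end in {0,1}, Reject strings end in {2}; accept={0,1}.

states=3 start=0 accept={0,1} delta: 0a->0 0b->1 1a->2 1b->1 2a->0 2b->2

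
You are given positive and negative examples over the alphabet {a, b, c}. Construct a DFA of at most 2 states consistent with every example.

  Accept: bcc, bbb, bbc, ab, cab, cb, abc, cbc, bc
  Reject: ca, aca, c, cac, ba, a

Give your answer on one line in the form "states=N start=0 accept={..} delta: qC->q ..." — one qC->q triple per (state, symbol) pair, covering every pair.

Fold the examples into a partial DFA from state 0: repeatedly fix the first undefined (state, symbol) met by the shortest-then-alphabetical prefix, trying targets in increasing order and rejecting any under which an Accept and a Reject string meet in one state with the same remainder; add a state when all current targets are rejected. Accepting states are where Accept strings end.
a: 0a undefined. 0a->0: ok.
b: 0b undefined. 0b->0: no, bbb/ba meet in 0. Open state 1: 0b->1.
c: 0c undefined. 0c->0: ok.
ba: 1a undefined. 1a->0: ok.
bb: 1b undefined. 1b->0: no, bbc/ca meet in 0. 1b->1: ok.
bc: 1c undefined. 1c->0: no, bcc/ca meet in 0. 1c->1: ok.
All examples now run through 2 states with every (state, symbol) defined. Accept strings end in {1}, Reject strings end in {0}; accept={1}.

states=2 start=0 accept={1} delta: 0a->0 0b->1 0c->0 1a->0 1b->1 1c->1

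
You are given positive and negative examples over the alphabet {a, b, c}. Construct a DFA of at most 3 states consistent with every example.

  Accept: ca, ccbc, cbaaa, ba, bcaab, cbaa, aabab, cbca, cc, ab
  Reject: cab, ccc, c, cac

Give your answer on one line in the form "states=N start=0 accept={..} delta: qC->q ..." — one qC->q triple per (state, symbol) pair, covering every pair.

Grow the machine one transition at a time. Run the examples from 0; the earliest place one falls off (shortest prefix, ties alphabetical) gets sent to the lowest-numbered state that keeps every Accept/Reject pair distinguishable — a pair clashes when both reach the same state with identical unread suffix — and to a fresh state only if none does.
a: 0a undefined. 0a->0: ok.
b: 0b undefined. 0b->0: ok.
c: 0c undefined. 0c->0: no, ca/cab meet in 0. Open state 1: 0c->1.
ca: 1a undefined. 1a->0: no, ca/cab meet in 0. 1a->1: no, ca/c meet in 1. Open state 2: 1a->2.
cb: 1b undefined. 1b->0: ok.
cc: 1c undefined. 1c->0: no, ccbc/ccc meet in 1. 1c->1: no, ccbc/ccc meet in 1. 1c->2: ok.
cab: 2b undefined. 2b->0: no, ccbc/c meet in 1. 2b->1: ok.
cac: 2c undefined. 2c->0: no, cbaaa/ccc meet in 0. 2c->1: ok.
bcaa: 2a undefined. 2a->0: ok.
All examples now run through 3 states with every (state, symbol) defined. Accept strings end in {0,2}, Reject strings end in {1}; accept={0,2}.

states=3 start=0 accept={0,2} delta: 0a->0 0b->0 0c->1 1a->2 1b->0 1c->2 2a->0 2b->1 2c->1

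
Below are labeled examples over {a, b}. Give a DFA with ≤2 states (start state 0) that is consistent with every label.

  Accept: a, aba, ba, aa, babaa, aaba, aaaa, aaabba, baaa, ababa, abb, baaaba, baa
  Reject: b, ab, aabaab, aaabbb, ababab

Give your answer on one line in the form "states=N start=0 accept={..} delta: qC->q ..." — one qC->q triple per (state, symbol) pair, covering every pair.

states=2 start=0 accept={0} delta: 0a->0 0b->1 1a->0 1b->0

Fold the examples into a partial DFA from state 0: repeatedly fix the first undefined (state, symbol) met by the shortest-then-alphabetical prefix, trying targets in increasing order and rejecting any under which an Accept and a Reject string meet in one state with the same remainder; add a state when all current targets are rejected. Accepting states are where Accept strings end.
a: 0a undefined. 0a->0: ok.
b: 0b undefined. 0b->0: no, a/b meet in 0. Open state 1: 0b->1.
ba: 1a undefined. 1a->0: ok.
abb: 1b undefined. 1b->0: ok.
All examples now run through 2 states with every (state, symbol) defined. Accept strings end in {0}, Reject strings end in {1}; accept={0}.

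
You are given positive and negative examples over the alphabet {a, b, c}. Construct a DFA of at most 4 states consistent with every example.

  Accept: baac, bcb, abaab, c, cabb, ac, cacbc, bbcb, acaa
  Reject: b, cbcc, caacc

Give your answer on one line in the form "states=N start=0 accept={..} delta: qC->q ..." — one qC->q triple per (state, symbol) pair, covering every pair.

Fold the examples into a partial DFA from state 0: repeatedly fix the first undefined (state, symbol) met by the shortest-then-alphabetical prefix, trying targets in increasing order and rejecting any under which an Accept and a Reject string meet in one state with the same remainder; add a state when all current targets are rejected. Accepting states are where Accept strings end.
a: 0a undefined. 0a->0: ok.
b: 0b undefined. 0b->0: no, abaab/b meet in 0. Open state 1: 0b->1.
c: 0c undefined. 0c->0: no, c/caacc meet in 0. 0c->1: no, c/b meet in 1. Open state 2: 0c->2.
ba: 1a undefined. 1a->0: no, abaab/b meet in 1. 1a->1: ok.
bb: 1b undefined. 1b->0: ok.
bc: 1c undefined. 1c->0: no, bcb/b meet in 1. 1c->1: no, baac/b meet in 1. 1c->2: ok.
ca: 2a undefined. 2a->0: ok.
cb: 2b undefined. 2b->0: ok.
cbcc: 2c undefined. 2c->0: no, bcb/cbcc meet in 0. 2c->1: ok.
All examples now run through 3 states with every (state, symbol) defined. Accept strings end in {0,2}, Reject strings end in {1}; accept={0,2}.

states=3 start=0 accept={0,2} delta: 0a->0 0b->1 0c->2 1a->1 1b->0 1c->2 2a->0 2b->0 2c->1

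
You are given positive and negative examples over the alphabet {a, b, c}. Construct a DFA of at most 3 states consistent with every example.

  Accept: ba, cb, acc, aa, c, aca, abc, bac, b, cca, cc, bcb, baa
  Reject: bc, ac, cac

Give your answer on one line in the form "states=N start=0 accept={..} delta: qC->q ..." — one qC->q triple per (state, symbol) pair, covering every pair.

Fold the examples into a partial DFA from state 0: repeatedly fix the first undefined (state, symbol) met by the shortest-then-alphabetical prefix, trying targets in increasing order and rejecting any under which an Accept and a Reject string meet in one state with the same remainder; add a state when all current targets are rejected. Accepting states are where Accept strings end.
a: 0a undefined. 0a->0: no, c/ac meet in 0 with "c" left. Open state 1: 0a->1.
b: 0b undefined. 0b->0: no, c/bc meet in 0 with "c" left. 0b->1: ok.
c: 0c undefined. 0c->0: ok.
aa: 1a undefined. 1a->0: ok.
ab: 1b undefined. 1b->0: ok.
ac: 1c undefined. 1c->0: no, ba/bc meet in 0. 1c->1: no, cb/bc meet in 1. Open state 2: 1c->2.
aca: 2a undefined. 2a->0: ok.
acc: 2c undefined. 2c->0: ok.
bcb: 2b undefined. 2b->0: ok.
All examples now run through 3 states with every (state, symbol) defined. Accept strings end in {0,1}, Reject strings end in {2}; accept={0,1}.

states=3 start=0 accept={0,1} delta: 0a->1 0b->1 0c->0 1a->0 1b->0 1c->2 2a->0 2b->0 2c->0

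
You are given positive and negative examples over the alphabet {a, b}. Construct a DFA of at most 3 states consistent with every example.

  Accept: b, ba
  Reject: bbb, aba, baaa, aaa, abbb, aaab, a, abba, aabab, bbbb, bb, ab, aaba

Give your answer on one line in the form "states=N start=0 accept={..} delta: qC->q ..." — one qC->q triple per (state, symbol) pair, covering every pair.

states=3 start=0 accept={0,2} delta: 0a->1 0b->2 1a->1 1b->1 2a->0 2b->1

Fold the examples into a partial DFA from state 0: repeatedly fix the first undefined (state, symbol) met by the shortest-then-alphabetical prefix, trying targets in increasing order and rejecting any under which an Accept and a Reject string meet in one state with the same remainder; add a state when all current targets are rejected. Accepting states are where Accept strings end.
a: 0a undefined. 0a->0: no, b/aaab meet in 0 with "b" left. Open state 1: 0a->1.
b: 0b undefined. 0b->0: no, b/bbb meet in 0. 0b->1: no, b/a meet in 1. Open state 2: 0b->2.
aa: 1a undefined. 1a->0: no, ba/aaba meet in 2 with "a" left. 1a->1: ok.
ab: 1b undefined. 1b->0: no, ba/abba meet in 2 with "a" left. 1b->1: ok.
ba: 2a undefined. 2a->0: ok.
bb: 2b undefined. 2b->0: no, b/bbb meet in 2. 2b->1: ok.
All examples now run through 3 states with every (state, symbol) defined. Accept strings end in {0,2}, Reject strings end in {1}; accept={0,2}.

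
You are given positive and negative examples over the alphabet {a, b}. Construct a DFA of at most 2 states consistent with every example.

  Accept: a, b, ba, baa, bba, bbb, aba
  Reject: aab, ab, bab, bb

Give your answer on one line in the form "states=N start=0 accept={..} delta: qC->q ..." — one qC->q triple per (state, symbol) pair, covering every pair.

Grow the machine one transition at a time. Run the examples from 0; the earliest place one falls off (shortest prefix, ties alphabetical) gets sent to the lowest-numbered state that keeps every Accept/Reject pair distinguishable — a pair clashes when both reach the same state with identical unread suffix — and to a fresh state only if none does.
a: 0a undefined. 0a->0: no, b/aab meet in 0 with "b" left. Open state 1: 0a->1.
b: 0b undefined. 0b->0: no, b/bb meet in 0. 0b->1: ok.
aa: 1a undefined. 1a->0: no, a/aab meet in 1. 1a->1: ok.
ab: 1b undefined. 1b->0: ok.
All examples now run through 2 states with every (state, symbol) defined. Accept strings end in {1}, Reject strings end in {0}; accept={1}.

states=2 start=0 accept={1} delta: 0a->1 0b->1 1a->1 1b->0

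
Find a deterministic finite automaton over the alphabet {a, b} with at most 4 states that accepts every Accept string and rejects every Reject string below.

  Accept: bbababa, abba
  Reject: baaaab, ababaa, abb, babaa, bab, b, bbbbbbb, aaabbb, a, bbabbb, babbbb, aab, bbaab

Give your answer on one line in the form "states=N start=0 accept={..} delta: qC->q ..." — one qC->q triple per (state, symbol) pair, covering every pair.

Grow the machine one transition at a time. Run the examples from 0; the earliest place one falls off (shortest prefix, ties alphabetical) gets sent to the lowest-numbered state that keeps every Accept/Reject pair distinguishable — a pair clashes when both reach the same state with identical unread suffix — and to a fresh state only if none does.
a: 0a undefined. 0a->0: ok.
b: 0b undefined. 0b->0: no, bbababa/baaaab meet in 0. Open state 1: 0b->1.
ba: 1a undefined. 1a->0: ok.
bb: 1b undefined. 1b->0: no, bbababa/ababaa meet in 0. 1b->1: no, bbababa/ababaa meet in 0. Open state 2: 1b->2.
bba: 2a undefined. 2a->0: no, bbababa/ababaa meet in 0. 2a->1: no, bbababa/baaaab meet in 1. 2a->2: no, abba/abb meet in 2. Open state 3: 2a->3.
bbb: 2b undefined. 2b->0: ok.
bbaa: 3a undefined. 3a->0: ok.
bbab: 3b undefined. 3b->0: no, bbababa/ababaa meet in 0. 3b->1: no, bbababa/ababaa meet in 0. 3b->2: ok.
All examples now run through 4 states with every (state, symbol) defined. Accept strings end in {3}, Reject strings end in {0,1,2}; accept={3}.

states=4 start=0 accept={3} delta: 0a->0 0b->1 1a->0 1b->2 2a->3 2b->0 3a->0 3b->2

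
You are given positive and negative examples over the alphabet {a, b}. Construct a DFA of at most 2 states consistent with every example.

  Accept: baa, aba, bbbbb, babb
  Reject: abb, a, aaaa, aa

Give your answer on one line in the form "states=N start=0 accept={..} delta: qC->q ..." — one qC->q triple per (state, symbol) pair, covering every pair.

states=2 start=0 accept={1} delta: 0a->0 0b->1 1a->1 1b->0

State merging on the prefix tree: take the shortest (then alphabetical) example prefix whose next move is undefined and point that move at state 0, else 1, else 2, ...; a target is out if some Accept/Reject pair would then sit in one state with the same input left (inseparable). If every existing state is out, open a new one.
a: 0a undefined. 0a->0: ok.
b: 0b undefined. 0b->0: no, baa/abb meet in 0. Open state 1: 0b->1.
ba: 1a undefined. 1a->0: no, baa/a meet in 0. 1a->1: ok.
bb: 1b undefined. 1b->0: ok.
All examples now run through 2 states with every (state, symbol) defined. Accept strings end in {1}, Reject strings end in {0}; accept={1}.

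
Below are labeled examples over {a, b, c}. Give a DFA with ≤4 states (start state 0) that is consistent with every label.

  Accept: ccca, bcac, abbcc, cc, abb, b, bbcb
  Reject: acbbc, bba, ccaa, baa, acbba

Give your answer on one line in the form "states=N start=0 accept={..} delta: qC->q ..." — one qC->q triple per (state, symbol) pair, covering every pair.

states=4 start=0 accept={1,2} delta: 0a->0 0b->1 0c->1 1a->0 1b->2 1c->2 2a->0 2b->2 2c->3 3a->1 3b->1 3c->1

State merging on the prefix tree: take the shortest (then alphabetical) example prefix whose next move is undefined and point that move at state 0, else 1, else 2, ...; a target is out if some Accept/Reject pair would then sit in one state with the same input left (inseparable). If every existing state is out, open a new one.
a: 0a undefined. 0a->0: ok.
b: 0b undefined. 0b->0: no, abb/bba meet in 0. Open state 1: 0b->1.
c: 0c undefined. 0c->0: no, ccca/ccaa meet in 0. 0c->1: ok.
ba: 1a undefined. 1a->0: ok.
bb: 1b undefined. 1b->0: no, abbcc/acbbc meet in 1 with "c" left. 1b->1: no, cc/acbbc meet in 1 with "c" left. Open state 2: 1b->2.
bc: 1c undefined. 1c->0: no, ccca/ccaa meet in 0. 1c->1: no, ccca/ccaa meet in 0. 1c->2: ok.
bba: 2a undefined. 2a->0: ok.
bbc: 2c undefined. 2c->0: no, ccca/bba meet in 0. 2c->1: no, ccca/bba meet in 0. 2c->2: no, ccca/bba meet in 0. Open state 3: 2c->3.
acbb: 2b undefined. 2b->0: no, bcac/acbbc meet in 1. 2b->1: no, cc/acbbc meet in 2. 2b->2: ok.
bbcb: 3b undefined. 3b->0: no, bbcb/bba meet in 0. 3b->1: ok.
ccca: 3a undefined. 3a->0: no, ccca/bba meet in 0. 3a->1: ok.
abbcc: 3c undefined. 3c->0: no, abbcc/bba meet in 0. 3c->1: ok.
All examples now run through 4 states with every (state, symbol) defined. Accept strings end in {1,2}, Reject strings end in {0,3}; accept={1,2}.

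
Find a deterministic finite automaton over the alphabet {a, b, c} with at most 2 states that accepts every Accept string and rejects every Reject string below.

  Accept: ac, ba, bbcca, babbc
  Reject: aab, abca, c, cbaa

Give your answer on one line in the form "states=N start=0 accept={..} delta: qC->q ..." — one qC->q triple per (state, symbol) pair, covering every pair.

states=2 start=0 accept={1} delta: 0a->1 0b->0 0c->0 1a->0 1b->1 1c->1

Grow the machine one transition at a time. Run the examples from 0; the earliest place one falls off (shortest prefix, ties alphabetical) gets sent to the lowest-numbered state that keeps every Accept/Reject pair distinguishable — a pair clashes when both reach the same state with identical unread suffix — and to a fresh state only if none does.
a: 0a undefined. 0a->0: no, ac/c meet in 0 with "c" left. Open state 1: 0a->1.
b: 0b undefined. 0b->0: ok.
c: 0c undefined. 0c->0: ok.
aa: 1a undefined. 1a->0: ok.
ab: 1b undefined. 1b->0: no, ba/abca meet in 1. 1b->1: ok.
ac: 1c undefined. 1c->0: no, ac/aab meet in 0. 1c->1: ok.
All examples now run through 2 states with every (state, symbol) defined. Accept strings end in {1}, Reject strings end in {0}; accept={1}.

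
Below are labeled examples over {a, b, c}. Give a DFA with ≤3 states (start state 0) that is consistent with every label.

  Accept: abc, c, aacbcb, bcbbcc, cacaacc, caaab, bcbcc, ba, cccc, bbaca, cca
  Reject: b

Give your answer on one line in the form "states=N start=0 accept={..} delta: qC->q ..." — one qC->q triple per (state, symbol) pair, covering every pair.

State merging on the prefix tree: take the shortest (then alphabetical) example prefix whose next move is undefined and point that move at state 0, else 1, else 2, ...; a target is out if some Accept/Reject pair would then sit in one state with the same input left (inseparable). If every existing state is out, open a new one.
a: 0a undefined. 0a->0: ok.
b: 0b undefined. 0b->0: no, ba/b meet in 0. Open state 1: 0b->1.
c: 0c undefined. 0c->0: no, caaab/b meet in 1. 0c->1: no, c/b meet in 1. Open state 2: 0c->2.
ba: 1a undefined. 1a->0: ok.
bb: 1b undefined. 1b->0: ok.
bc: 1c undefined. 1c->0: ok.
ca: 2a undefined. 2a->0: no, caaab/b meet in 1. 2a->1: no, caaab/b meet in 1. 2a->2: ok.
cc: 2c undefined. 2c->0: ok.
aacb: 2b undefined. 2b->0: ok.
All examples now run through 3 states with every (state, symbol) defined. Accept strings end in {0,2}, Reject strings end in {1}; accept={0,2}.

states=3 start=0 accept={0,2} delta: 0a->0 0b->1 0c->2 1a->0 1b->0 1c->0 2a->2 2b->0 2c->0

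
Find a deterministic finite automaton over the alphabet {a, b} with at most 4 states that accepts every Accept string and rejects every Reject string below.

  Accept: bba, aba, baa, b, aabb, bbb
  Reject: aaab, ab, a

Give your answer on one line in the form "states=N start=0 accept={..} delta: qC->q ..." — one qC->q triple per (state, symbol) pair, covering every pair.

states=4 start=0 accept={0,2,3} delta: 0a->1 0b->2 1a->0 1b->1 2a->1 2b->3 3a->0 3b->0

Fold the examples into a partial DFA from state 0: repeatedly fix the first undefined (state, symbol) met by the shortest-then-alphabetical prefix, trying targets in increasing order and rejecting any under which an Accept and a Reject string meet in one state with the same remainder; add a state when all current targets are rejected. Accepting states are where Accept strings end.
a: 0a undefined. 0a->0: no, b/aaab meet in 0 with "b" left. Open state 1: 0a->1.
b: 0b undefined. 0b->0: no, bba/a meet in 1. 0b->1: no, b/a meet in 1. Open state 2: 0b->2.
aa: 1a undefined. 1a->0: ok.
ab: 1b undefined. 1b->0: no, aba/a meet in 1. 1b->1: ok.
ba: 2a undefined. 2a->0: no, baa/aaab meet in 1. 2a->1: ok.
bb: 2b undefined. 2b->0: no, bba/aaab meet in 1. 2b->1: no, aabb/aaab meet in 1. 2b->2: no, bba/aaab meet in 1. Open state 3: 2b->3.
bba: 3a undefined. 3a->0: ok.
bbb: 3b undefined. 3b->0: ok.
All examples now run through 4 states with every (state, symbol) defined. Accept strings end in {0,2,3}, Reject strings end in {1}; accept={0,2,3}.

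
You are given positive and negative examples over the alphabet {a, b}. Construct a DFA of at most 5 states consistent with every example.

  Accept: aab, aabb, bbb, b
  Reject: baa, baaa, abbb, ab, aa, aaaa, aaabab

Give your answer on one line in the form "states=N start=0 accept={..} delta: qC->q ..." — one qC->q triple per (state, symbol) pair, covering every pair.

states=3 start=0 accept={0} delta: 0a->1 0b->0 1a->2 1b->1 2a->2 2b->0

Grow the machine one transition at a time. Run the examples from 0; the earliest place one falls off (shortest prefix, ties alphabetical) gets sent to the lowest-numbered state that keeps every Accept/Reject pair distinguishable — a pair clashes when both reach the same state with identical unread suffix — and to a fresh state only if none does.
a: 0a undefined. 0a->0: no, aab/ab meet in 0 with "b" left. Open state 1: 0a->1.
b: 0b undefined. 0b->0: ok.
aa: 1a undefined. 1a->0: no, aab/baa meet in 0. 1a->1: no, aab/ab meet in 1 with "b" left. Open state 2: 1a->2.
ab: 1b undefined. 1b->0: no, bbb/abbb meet in 0. 1b->1: ok.
aaa: 2a undefined. 2a->0: no, bbb/baaa meet in 0. 2a->1: no, aab/aaabab meet in 2 with "b" left. 2a->2: ok.
aab: 2b undefined. 2b->0: ok.
All examples now run through 3 states with every (state, symbol) defined. Accept strings end in {0}, Reject strings end in {1,2}; accept={0}.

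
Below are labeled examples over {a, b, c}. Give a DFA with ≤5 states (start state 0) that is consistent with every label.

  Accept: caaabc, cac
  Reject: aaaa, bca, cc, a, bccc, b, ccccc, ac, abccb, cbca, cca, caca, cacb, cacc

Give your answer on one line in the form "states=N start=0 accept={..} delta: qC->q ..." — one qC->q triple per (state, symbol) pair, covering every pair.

Grow the machine one transition at a time. Run the examples from 0; the earliest place one falls off (shortest prefix, ties alphabetical) gets sent to the lowest-numbered state that keeps every Accept/Reject pair distinguishable — a pair clashes when both reach the same state with identical unread suffix — and to a fresh state only if none does.
a: 0a undefined. 0a->0: ok.
b: 0b undefined. 0b->0: ok.
c: 0c undefined. 0c->0: no, caaabc/aaaa meet in 0. Open state 1: 0c->1.
ca: 1a undefined. 1a->0: no, caaabc/ac meet in 1. 1a->1: no, cac/cc meet in 1 with "c" left. Open state 2: 1a->2.
cb: 1b undefined. 1b->0: ok.
cc: 1c undefined. 1c->0: ok.
caa: 2a undefined. 2a->0: no, caaabc/bccc meet in 1. 2a->1: ok.
cac: 2c undefined. 2c->0: no, cac/aaaa meet in 0. 2c->1: no, cac/bccc meet in 1. 2c->2: no, cac/bca meet in 2. Open state 3: 2c->3.
caca: 3a undefined. 3a->0: ok.
cacb: 3b undefined. 3b->0: ok.
cacc: 3c undefined. 3c->0: ok.
caaab: 2b undefined. 2b->0: no, caaabc/bccc meet in 1. 2b->1: no, caaabc/aaaa meet in 0. 2b->2: ok.
All examples now run through 4 states with every (state, symbol) defined. Accept strings end in {3}, Reject strings end in {0,1,2}; accept={3}.

states=4 start=0 accept={3} delta: 0a->0 0b->0 0c->1 1a->2 1b->0 1c->0 2a->1 2b->2 2c->3 3a->0 3b->0 3c->0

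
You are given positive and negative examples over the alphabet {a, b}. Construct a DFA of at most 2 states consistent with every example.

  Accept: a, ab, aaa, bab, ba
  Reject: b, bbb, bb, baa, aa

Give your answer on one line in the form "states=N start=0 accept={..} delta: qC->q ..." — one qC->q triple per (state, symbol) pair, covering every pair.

State merging on the prefix tree: take the shortest (then alphabetical) example prefix whose next move is undefined and point that move at state 0, else 1, else 2, ...; a target is out if some Accept/Reject pair would then sit in one state with the same input left (inseparable). If every existing state is out, open a new one.
a: 0a undefined. 0a->0: no, a/aa meet in 0. Open state 1: 0a->1.
b: 0b undefined. 0b->0: ok.
aa: 1a undefined. 1a->0: ok.
ab: 1b undefined. 1b->0: no, ab/b meet in 0. 1b->1: ok.
All examples now run through 2 states with every (state, symbol) defined. Accept strings end in {1}, Reject strings end in {0}; accept={1}.

states=2 start=0 accept={1} delta: 0a->1 0b->0 1a->0 1b->1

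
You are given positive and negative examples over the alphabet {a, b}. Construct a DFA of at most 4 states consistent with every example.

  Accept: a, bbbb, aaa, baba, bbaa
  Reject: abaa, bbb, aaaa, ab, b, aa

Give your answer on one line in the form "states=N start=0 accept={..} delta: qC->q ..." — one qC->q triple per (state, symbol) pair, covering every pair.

states=4 start=0 accept={1,3} delta: 0a->1 0b->2 1a->0 1b->0 2a->1 2b->3 3a->0 3b->2

State merging on the prefix tree: take the shortest (then alphabetical) example prefix whose next move is undefined and point that move at state 0, else 1, else 2, ...; a target is out if some Accept/Reject pair would then sit in one state with the same input left (inseparable). If every existing state is out, open a new one.
a: 0a undefined. 0a->0: no, a/aaaa meet in 0. Open state 1: 0a->1.
b: 0b undefined. 0b->0: no, bbbb/bbb meet in 0. 0b->1: no, a/b meet in 1. Open state 2: 0b->2.
aa: 1a undefined. 1a->0: ok.
ab: 1b undefined. 1b->0: ok.
ba: 2a undefined. 2a->0: no, baba/abaa meet in 0. 2a->1: ok.
bb: 2b undefined. 2b->0: no, bbbb/abaa meet in 0. 2b->1: no, bbbb/b meet in 2. 2b->2: no, bbbb/bbb meet in 2. Open state 3: 2b->3.
bba: 3a undefined. 3a->0: ok.
bbb: 3b undefined. 3b->0: no, bbbb/b meet in 2. 3b->1: no, a/bbb meet in 1. 3b->2: ok.
All examples now run through 4 states with every (state, symbol) defined. Accept strings end in {1,3}, Reject strings end in {0,2}; accept={1,3}.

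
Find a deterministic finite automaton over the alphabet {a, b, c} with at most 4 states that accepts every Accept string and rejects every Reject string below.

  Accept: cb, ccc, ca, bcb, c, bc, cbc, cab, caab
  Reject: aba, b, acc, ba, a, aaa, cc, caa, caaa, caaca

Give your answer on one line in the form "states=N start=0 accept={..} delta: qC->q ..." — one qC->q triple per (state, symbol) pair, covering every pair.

State merging on the prefix tree: take the shortest (then alphabetical) example prefix whose next move is undefined and point that move at state 0, else 1, else 2, ...; a target is out if some Accept/Reject pair would then sit in one state with the same input left (inseparable). If every existing state is out, open a new one.
a: 0a undefined. 0a->0: ok.
b: 0b undefined. 0b->0: ok.
c: 0c undefined. 0c->0: no, cb/aba meet in 0. Open state 1: 0c->1.
ca: 1a undefined. 1a->0: no, ca/aba meet in 0. 1a->1: no, ca/caa meet in 1. Open state 2: 1a->2.
cb: 1b undefined. 1b->0: no, cb/aba meet in 0. 1b->1: no, cbc/acc meet in 1 with "c" left. 1b->2: ok.
cc: 1c undefined. 1c->0: ok.
caa: 2a undefined. 2a->0: no, cb/caaca meet in 2. 2a->1: no, cb/caaa meet in 2. 2a->2: no, cb/caa meet in 2. Open state 3: 2a->3.
cab: 2b undefined. 2b->0: no, cab/aba meet in 0. 2b->1: ok.
cbc: 2c undefined. 2c->0: no, cbc/aba meet in 0. 2c->1: ok.
caaa: 3a undefined. 3a->0: ok.
caab: 3b undefined. 3b->0: no, caab/aba meet in 0. 3b->1: ok.
caac: 3c undefined. 3c->0: ok.
All examples now run through 4 states with every (state, symbol) defined. Accept strings end in {1,2}, Reject strings end in {0,3}; accept={1,2}.

states=4 start=0 accept={1,2} delta: 0a->0 0b->0 0c->1 1a->2 1b->2 1c->0 2a->3 2b->1 2c->1 3a->0 3b->1 3c->0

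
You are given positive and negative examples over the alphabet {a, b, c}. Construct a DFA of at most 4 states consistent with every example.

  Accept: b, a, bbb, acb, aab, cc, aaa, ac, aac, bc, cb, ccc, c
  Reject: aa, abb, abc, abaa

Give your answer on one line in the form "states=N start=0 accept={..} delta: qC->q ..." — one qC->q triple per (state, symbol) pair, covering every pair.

states=4 start=0 accept={0,1} delta: 0a->1 0b->0 0c->0 1a->2 1b->3 1c->0 2a->0 2b->0 2c->0 3a->1 3b->2 3c->2

Grow the machine one transition at a time. Run the examples from 0; the earliest place one falls off (shortest prefix, ties alphabetical) gets sent to the lowest-numbered state that keeps every Accept/Reject pair distinguishable — a pair clashes when both reach the same state with identical unread suffix — and to a fresh state only if none does.
a: 0a undefined. 0a->0: no, a/aa meet in 0. Open state 1: 0a->1.
b: 0b undefined. 0b->0: ok.
c: 0c undefined. 0c->0: ok.
aa: 1a undefined. 1a->0: no, b/aa meet in 0. 1a->1: no, a/aa meet in 1. Open state 2: 1a->2.
ab: 1b undefined. 1b->0: no, b/abb meet in 0. 1b->1: no, a/abb meet in 1. 1b->2: no, aab/abb meet in 2 with "b" left. Open state 3: 1b->3.
ac: 1c undefined. 1c->0: ok.
aaa: 2a undefined. 2a->0: ok.
aab: 2b undefined. 2b->0: ok.
aac: 2c undefined. 2c->0: ok.
aba: 3a undefined. 3a->0: no, a/abaa meet in 1. 3a->1: ok.
abb: 3b undefined. 3b->0: no, b/abb meet in 0. 3b->1: no, a/abb meet in 1. 3b->2: ok.
abc: 3c undefined. 3c->0: no, b/abc meet in 0. 3c->1: no, a/abc meet in 1. 3c->2: ok.
All examples now run through 4 states with every (state, symbol) defined. Accept strings end in {0,1}, Reject strings end in {2}; accept={0,1}.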